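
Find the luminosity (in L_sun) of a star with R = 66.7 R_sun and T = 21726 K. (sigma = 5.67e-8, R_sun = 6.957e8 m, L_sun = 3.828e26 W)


R = 66.7 * 6.957e8 m = 4.640319e+10 m. L = 4*pi*R^2*sigma*T^4 = 4*pi*(4.640319e+10)^2 * 5.67e-8 * 21726^4 = 3.418280506e+32 W. L/L_sun = 3.418280506e+32 / 3.828e26 = 892967.7392

892967.7392 L_sun


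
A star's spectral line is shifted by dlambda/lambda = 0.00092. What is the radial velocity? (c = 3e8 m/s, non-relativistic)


v = (dlambda/lambda) * c = 0.00092 * 3e8 = 276000.0

276000.0 m/s


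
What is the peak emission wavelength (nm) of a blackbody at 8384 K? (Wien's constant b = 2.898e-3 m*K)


lam_max = b / T = 2.898e-3 / 8384 = 3.457e-07 m = 345.6584 nm

345.6584 nm


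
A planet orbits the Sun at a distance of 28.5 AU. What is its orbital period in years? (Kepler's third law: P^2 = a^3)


P = a^(3/2) = 28.5^1.5 = 152.1484

152.1484 years


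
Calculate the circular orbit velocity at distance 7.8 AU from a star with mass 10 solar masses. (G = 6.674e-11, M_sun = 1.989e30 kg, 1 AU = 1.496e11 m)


v = sqrt(GM/r) = sqrt(6.674e-11 * 1.989e+31 / 1.167e+12) = 33728.5285

33728.5285 m/s


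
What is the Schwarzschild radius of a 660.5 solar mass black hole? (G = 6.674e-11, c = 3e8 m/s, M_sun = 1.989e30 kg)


M = 660.5 * 1.989e30 kg = 1.3137345e+33 kg. rs = 2GM/c^2 = 2 * 6.674e-11 * 1.3137345e+33 / (3e8)^2 = 1.948e+06

1.948e+06 m


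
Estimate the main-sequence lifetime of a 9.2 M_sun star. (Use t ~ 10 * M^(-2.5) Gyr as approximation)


t = 10 * M^(-2.5) = 10 * 9.2^(-2.5) = 0.039

0.039 Gyr


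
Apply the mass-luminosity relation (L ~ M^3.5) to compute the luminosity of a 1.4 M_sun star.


L/L_sun = (M/M_sun)^3.5 = 1.4^3.5 = 3.2467

3.2467 L_sun


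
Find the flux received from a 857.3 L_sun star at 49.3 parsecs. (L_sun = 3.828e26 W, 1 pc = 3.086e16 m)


F = L / (4*pi*d^2) = 3.282e+29 / (4*pi*(1.521e+18)^2) = 1.128e-08

1.128e-08 W/m^2


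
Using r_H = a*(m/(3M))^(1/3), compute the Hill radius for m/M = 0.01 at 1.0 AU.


r_H = a * (m/3M)^(1/3) = 1.0 * (0.01/3)^(1/3) = 0.1494

0.1494 AU


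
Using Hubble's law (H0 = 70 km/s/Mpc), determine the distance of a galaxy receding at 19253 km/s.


d = v / H0 = 19253 / 70 = 275.0429

275.0429 Mpc


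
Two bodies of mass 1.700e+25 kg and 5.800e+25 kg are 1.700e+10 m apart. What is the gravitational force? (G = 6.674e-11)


F = G*m1*m2/r^2 = 6.674e-11 * 1.700e+25 * 5.800e+25 / (1.700e+10)^2 = 6.674e-11 * 9.860e+50 / 2.890e+20 = 2.277e+20

2.277e+20 N


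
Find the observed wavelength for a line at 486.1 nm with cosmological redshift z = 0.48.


lam_obs = lam_emit * (1 + z) = 486.1 * (1 + 0.48) = 719.428

719.428 nm


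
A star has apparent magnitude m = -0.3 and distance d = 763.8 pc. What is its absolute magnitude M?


M = m - 5*log10(d) + 5 = -0.3 - 5*log10(763.8) + 5 = -9.7149

-9.7149


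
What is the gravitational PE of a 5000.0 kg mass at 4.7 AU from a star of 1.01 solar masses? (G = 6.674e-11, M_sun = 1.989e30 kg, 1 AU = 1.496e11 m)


M = 1.01 * 1.989e30 kg = 2.00889e+30 kg; r = 4.7 AU * 1.496e11 m/AU = 7.0312e+11 m. U = -GM*m/r = -(6.674e-11 * 2.00889e+30 * 5000.0) / 7.0312e+11 = -9.534e+11

-9.534e+11 J


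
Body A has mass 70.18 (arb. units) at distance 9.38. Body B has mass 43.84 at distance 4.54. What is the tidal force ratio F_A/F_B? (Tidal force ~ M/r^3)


Ratio = (M1/r1^3) / (M2/r2^3) = (70.18/9.38^3) / (43.84/4.54^3) = 0.1815

0.1815


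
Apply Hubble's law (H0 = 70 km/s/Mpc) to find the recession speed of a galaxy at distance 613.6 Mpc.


v = H0 * d = 70 * 613.6 = 42952.0

42952.0 km/s


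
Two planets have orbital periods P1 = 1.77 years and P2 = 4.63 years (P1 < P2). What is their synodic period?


1/P_syn = |1/P1 - 1/P2| = |1/1.77 - 1/4.63| => P_syn = 2.8654

2.8654 years


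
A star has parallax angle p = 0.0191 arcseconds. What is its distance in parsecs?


d = 1/p = 1/0.0191 = 52.356

52.356 pc


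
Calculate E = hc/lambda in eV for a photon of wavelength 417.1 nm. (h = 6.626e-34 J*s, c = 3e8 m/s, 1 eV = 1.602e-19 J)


E = hc/lambda = 6.626e-34 * 3e8 / 4.171e-07 = 4.766e-19 J = 2.9749 eV

2.9749 eV


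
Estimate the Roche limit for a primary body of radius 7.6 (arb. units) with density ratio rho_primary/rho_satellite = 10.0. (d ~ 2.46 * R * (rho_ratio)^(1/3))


d_Roche = 2.46 * 7.6 * 10.0^(1/3) = 40.2793

40.2793


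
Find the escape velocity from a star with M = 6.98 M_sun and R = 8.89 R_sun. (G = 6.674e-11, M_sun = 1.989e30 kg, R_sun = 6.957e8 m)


M = 6.98 * 1.989e30 kg = 1.388322e+31 kg; R = 8.89 * 6.957e8 m = 6.184773e+09 m. v_esc = sqrt(2GM/R) = sqrt(2 * 6.674e-11 * 1.388322e+31 / 6.184773e+09) = 547383.018

547383.018 m/s


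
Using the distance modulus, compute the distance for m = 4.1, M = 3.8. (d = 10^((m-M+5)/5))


d = 10^((m - M + 5)/5) = 10^((4.1 - 3.8 + 5)/5) = 11.4815

11.4815 pc


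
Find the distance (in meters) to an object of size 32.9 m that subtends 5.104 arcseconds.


D = size / theta_rad, theta_rad = 5.104 * pi/(180*3600) = 2.474e-05, D = 1.330e+06

1.330e+06 m


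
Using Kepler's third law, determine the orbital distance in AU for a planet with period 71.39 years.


a = P^(2/3) = 71.39^(2/3) = 17.2091

17.2091 AU


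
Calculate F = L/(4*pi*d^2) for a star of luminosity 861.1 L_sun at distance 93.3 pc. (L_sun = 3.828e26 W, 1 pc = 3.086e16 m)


F = L / (4*pi*d^2) = 3.296e+29 / (4*pi*(2.879e+18)^2) = 3.164e-09

3.164e-09 W/m^2


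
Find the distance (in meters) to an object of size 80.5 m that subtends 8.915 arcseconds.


D = size / theta_rad, theta_rad = 8.915 * pi/(180*3600) = 4.322e-05, D = 1.863e+06

1.863e+06 m


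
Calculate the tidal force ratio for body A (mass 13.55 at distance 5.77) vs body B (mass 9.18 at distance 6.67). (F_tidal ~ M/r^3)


Ratio = (M1/r1^3) / (M2/r2^3) = (13.55/5.77^3) / (9.18/6.67^3) = 2.2801

2.2801


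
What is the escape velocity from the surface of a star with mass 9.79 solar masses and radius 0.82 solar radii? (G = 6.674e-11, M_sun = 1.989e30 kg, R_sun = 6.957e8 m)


M = 9.79 * 1.989e30 kg = 1.947231e+31 kg; R = 0.82 * 6.957e8 m = 5.70474e+08 m. v_esc = sqrt(2GM/R) = sqrt(2 * 6.674e-11 * 1.947231e+31 / 5.70474e+08) = 2.135e+06

2.135e+06 m/s


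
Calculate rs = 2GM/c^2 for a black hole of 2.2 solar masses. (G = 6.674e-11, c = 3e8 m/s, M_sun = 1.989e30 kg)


M = 2.2 * 1.989e30 kg = 4.3758e+30 kg. rs = 2GM/c^2 = 2 * 6.674e-11 * 4.3758e+30 / (3e8)^2 = 6489.7976

6489.7976 m


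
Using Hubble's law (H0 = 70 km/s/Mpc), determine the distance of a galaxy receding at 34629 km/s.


d = v / H0 = 34629 / 70 = 494.7

494.7 Mpc


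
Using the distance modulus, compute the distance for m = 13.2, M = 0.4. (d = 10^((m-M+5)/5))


d = 10^((m - M + 5)/5) = 10^((13.2 - 0.4 + 5)/5) = 3630.7805

3630.7805 pc


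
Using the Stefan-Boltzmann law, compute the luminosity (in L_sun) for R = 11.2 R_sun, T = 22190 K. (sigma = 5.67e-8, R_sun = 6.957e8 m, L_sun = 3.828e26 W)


R = 11.2 * 6.957e8 m = 7.79184e+09 m. L = 4*pi*R^2*sigma*T^4 = 4*pi*(7.79184e+09)^2 * 5.67e-8 * 22190^4 = 1.048822955e+31 W. L/L_sun = 1.048822955e+31 / 3.828e26 = 27398.7188

27398.7188 L_sun


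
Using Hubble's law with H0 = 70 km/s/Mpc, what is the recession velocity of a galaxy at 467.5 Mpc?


v = H0 * d = 70 * 467.5 = 32725.0

32725.0 km/s


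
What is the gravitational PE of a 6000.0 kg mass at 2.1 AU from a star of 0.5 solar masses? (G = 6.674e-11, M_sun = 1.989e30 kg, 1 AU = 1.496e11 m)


M = 0.5 * 1.989e30 kg = 9.945e+29 kg; r = 2.1 AU * 1.496e11 m/AU = 3.1416e+11 m. U = -GM*m/r = -(6.674e-11 * 9.945e+29 * 6000.0) / 3.1416e+11 = -1.268e+12

-1.268e+12 J


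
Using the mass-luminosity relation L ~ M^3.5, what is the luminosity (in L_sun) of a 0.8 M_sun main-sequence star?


L/L_sun = (M/M_sun)^3.5 = 0.8^3.5 = 0.4579

0.4579 L_sun


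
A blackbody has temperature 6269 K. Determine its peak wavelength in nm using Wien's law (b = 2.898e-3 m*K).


lam_max = b / T = 2.898e-3 / 6269 = 4.623e-07 m = 462.2747 nm

462.2747 nm


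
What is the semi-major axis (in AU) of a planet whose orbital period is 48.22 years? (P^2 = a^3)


a = P^(2/3) = 48.22^(2/3) = 13.248

13.248 AU


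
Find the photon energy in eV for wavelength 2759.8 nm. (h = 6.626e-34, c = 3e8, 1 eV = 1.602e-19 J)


E = hc/lambda = 6.626e-34 * 3e8 / 2.760e-06 = 7.203e-20 J = 0.4496 eV

0.4496 eV


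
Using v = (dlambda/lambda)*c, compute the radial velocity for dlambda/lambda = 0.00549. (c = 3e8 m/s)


v = (dlambda/lambda) * c = 0.00549 * 3e8 = 1.647e+06

1.647e+06 m/s


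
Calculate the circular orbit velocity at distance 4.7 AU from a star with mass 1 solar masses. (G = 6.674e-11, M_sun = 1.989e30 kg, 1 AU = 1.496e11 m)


v = sqrt(GM/r) = sqrt(6.674e-11 * 1.989e+30 / 7.031e+11) = 13740.2858

13740.2858 m/s


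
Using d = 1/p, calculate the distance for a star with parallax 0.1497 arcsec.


d = 1/p = 1/0.1497 = 6.68

6.68 pc


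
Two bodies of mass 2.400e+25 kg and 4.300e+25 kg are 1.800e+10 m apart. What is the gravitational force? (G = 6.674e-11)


F = G*m1*m2/r^2 = 6.674e-11 * 2.400e+25 * 4.300e+25 / (1.800e+10)^2 = 6.674e-11 * 1.032e+51 / 3.240e+20 = 2.126e+20

2.126e+20 N


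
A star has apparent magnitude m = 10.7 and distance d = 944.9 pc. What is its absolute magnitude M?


M = m - 5*log10(d) + 5 = 10.7 - 5*log10(944.9) + 5 = 0.8231

0.8231


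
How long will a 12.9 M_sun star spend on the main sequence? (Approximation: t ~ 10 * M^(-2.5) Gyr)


t = 10 * M^(-2.5) = 10 * 12.9^(-2.5) = 0.0167

0.0167 Gyr


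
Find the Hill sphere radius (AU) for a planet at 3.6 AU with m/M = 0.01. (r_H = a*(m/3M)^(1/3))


r_H = a * (m/3M)^(1/3) = 3.6 * (0.01/3)^(1/3) = 0.5378

0.5378 AU


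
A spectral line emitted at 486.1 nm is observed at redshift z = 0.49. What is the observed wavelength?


lam_obs = lam_emit * (1 + z) = 486.1 * (1 + 0.49) = 724.289

724.289 nm


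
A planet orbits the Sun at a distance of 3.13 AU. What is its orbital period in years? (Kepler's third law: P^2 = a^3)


P = a^(3/2) = 3.13^1.5 = 5.5375

5.5375 years


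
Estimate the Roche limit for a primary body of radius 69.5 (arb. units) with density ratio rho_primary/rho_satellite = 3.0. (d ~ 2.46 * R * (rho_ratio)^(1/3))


d_Roche = 2.46 * 69.5 * 3.0^(1/3) = 246.5814

246.5814


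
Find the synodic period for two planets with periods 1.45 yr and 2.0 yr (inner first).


1/P_syn = |1/P1 - 1/P2| = |1/1.45 - 1/2.0| => P_syn = 5.2727

5.2727 years


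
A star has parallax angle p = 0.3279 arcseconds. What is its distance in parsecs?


d = 1/p = 1/0.3279 = 3.0497

3.0497 pc


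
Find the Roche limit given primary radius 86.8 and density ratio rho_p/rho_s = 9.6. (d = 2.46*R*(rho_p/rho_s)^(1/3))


d_Roche = 2.46 * 86.8 * 9.6^(1/3) = 453.8147

453.8147


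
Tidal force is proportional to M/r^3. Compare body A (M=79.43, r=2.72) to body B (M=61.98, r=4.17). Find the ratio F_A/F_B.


Ratio = (M1/r1^3) / (M2/r2^3) = (79.43/2.72^3) / (61.98/4.17^3) = 4.6178

4.6178


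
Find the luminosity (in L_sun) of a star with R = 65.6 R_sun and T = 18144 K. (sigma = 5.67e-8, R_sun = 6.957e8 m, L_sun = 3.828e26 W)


R = 65.6 * 6.957e8 m = 4.563792e+10 m. L = 4*pi*R^2*sigma*T^4 = 4*pi*(4.563792e+10)^2 * 5.67e-8 * 18144^4 = 1.608335904e+32 W. L/L_sun = 1.608335904e+32 / 3.828e26 = 420150.4453

420150.4453 L_sun


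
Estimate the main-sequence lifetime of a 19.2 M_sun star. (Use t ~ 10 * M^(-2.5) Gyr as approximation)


t = 10 * M^(-2.5) = 10 * 19.2^(-2.5) = 0.0062

0.0062 Gyr


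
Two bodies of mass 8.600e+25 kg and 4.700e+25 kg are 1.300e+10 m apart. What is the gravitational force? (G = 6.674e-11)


F = G*m1*m2/r^2 = 6.674e-11 * 8.600e+25 * 4.700e+25 / (1.300e+10)^2 = 6.674e-11 * 4.042e+51 / 1.690e+20 = 1.596e+21

1.596e+21 N


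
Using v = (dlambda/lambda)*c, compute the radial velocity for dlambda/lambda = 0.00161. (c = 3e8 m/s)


v = (dlambda/lambda) * c = 0.00161 * 3e8 = 483000.0

483000.0 m/s


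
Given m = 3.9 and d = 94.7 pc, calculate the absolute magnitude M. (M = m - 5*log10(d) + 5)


M = m - 5*log10(d) + 5 = 3.9 - 5*log10(94.7) + 5 = -0.9817

-0.9817


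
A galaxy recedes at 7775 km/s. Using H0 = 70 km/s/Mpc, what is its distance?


d = v / H0 = 7775 / 70 = 111.0714

111.0714 Mpc


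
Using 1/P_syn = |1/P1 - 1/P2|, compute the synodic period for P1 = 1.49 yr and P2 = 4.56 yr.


1/P_syn = |1/P1 - 1/P2| = |1/1.49 - 1/4.56| => P_syn = 2.2132

2.2132 years


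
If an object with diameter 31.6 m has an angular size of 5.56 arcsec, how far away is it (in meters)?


D = size / theta_rad, theta_rad = 5.56 * pi/(180*3600) = 2.696e-05, D = 1.172e+06

1.172e+06 m


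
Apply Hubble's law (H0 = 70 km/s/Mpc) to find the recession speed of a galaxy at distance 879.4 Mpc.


v = H0 * d = 70 * 879.4 = 61558.0

61558.0 km/s


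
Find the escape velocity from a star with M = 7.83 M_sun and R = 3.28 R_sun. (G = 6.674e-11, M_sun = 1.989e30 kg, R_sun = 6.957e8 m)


M = 7.83 * 1.989e30 kg = 1.557387e+31 kg; R = 3.28 * 6.957e8 m = 2.281896e+09 m. v_esc = sqrt(2GM/R) = sqrt(2 * 6.674e-11 * 1.557387e+31 / 2.281896e+09) = 954461.5726

954461.5726 m/s


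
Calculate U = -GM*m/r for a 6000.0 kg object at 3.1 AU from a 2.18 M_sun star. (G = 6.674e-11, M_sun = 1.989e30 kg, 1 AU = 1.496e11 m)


M = 2.18 * 1.989e30 kg = 4.33602e+30 kg; r = 3.1 AU * 1.496e11 m/AU = 4.6376e+11 m. U = -GM*m/r = -(6.674e-11 * 4.33602e+30 * 6000.0) / 4.6376e+11 = -3.744e+12

-3.744e+12 J


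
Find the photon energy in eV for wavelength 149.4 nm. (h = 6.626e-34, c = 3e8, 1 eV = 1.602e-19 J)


E = hc/lambda = 6.626e-34 * 3e8 / 1.494e-07 = 1.331e-18 J = 8.3054 eV

8.3054 eV


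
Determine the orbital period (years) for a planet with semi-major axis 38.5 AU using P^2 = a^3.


P = a^(3/2) = 38.5^1.5 = 238.8862

238.8862 years


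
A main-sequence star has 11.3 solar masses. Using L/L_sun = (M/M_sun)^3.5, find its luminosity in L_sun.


L/L_sun = (M/M_sun)^3.5 = 11.3^3.5 = 4850.3665

4850.3665 L_sun


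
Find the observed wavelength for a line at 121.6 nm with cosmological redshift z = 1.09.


lam_obs = lam_emit * (1 + z) = 121.6 * (1 + 1.09) = 254.144

254.144 nm


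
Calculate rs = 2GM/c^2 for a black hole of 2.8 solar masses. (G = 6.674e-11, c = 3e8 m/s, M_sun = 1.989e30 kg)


M = 2.8 * 1.989e30 kg = 5.5692e+30 kg. rs = 2GM/c^2 = 2 * 6.674e-11 * 5.5692e+30 / (3e8)^2 = 8259.7424

8259.7424 m


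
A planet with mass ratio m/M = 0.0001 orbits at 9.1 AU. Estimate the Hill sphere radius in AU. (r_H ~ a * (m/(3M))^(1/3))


r_H = a * (m/3M)^(1/3) = 9.1 * (0.0001/3)^(1/3) = 0.2929

0.2929 AU


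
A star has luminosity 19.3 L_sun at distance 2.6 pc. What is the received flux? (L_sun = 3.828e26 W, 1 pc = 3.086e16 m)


F = L / (4*pi*d^2) = 7.388e+27 / (4*pi*(8.024e+16)^2) = 9.132e-08

9.132e-08 W/m^2


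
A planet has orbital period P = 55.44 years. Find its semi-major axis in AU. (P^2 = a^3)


a = P^(2/3) = 55.44^(2/3) = 14.5395

14.5395 AU


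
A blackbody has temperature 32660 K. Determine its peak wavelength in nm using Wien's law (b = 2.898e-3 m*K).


lam_max = b / T = 2.898e-3 / 32660 = 8.873e-08 m = 88.7324 nm

88.7324 nm


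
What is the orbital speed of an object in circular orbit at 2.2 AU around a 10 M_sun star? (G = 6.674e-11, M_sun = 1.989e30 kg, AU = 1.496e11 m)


v = sqrt(GM/r) = sqrt(6.674e-11 * 1.989e+31 / 3.291e+11) = 63508.7194

63508.7194 m/s


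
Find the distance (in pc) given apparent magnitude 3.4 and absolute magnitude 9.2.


d = 10^((m - M + 5)/5) = 10^((3.4 - 9.2 + 5)/5) = 0.6918

0.6918 pc


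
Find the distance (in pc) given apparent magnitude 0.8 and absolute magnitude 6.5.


d = 10^((m - M + 5)/5) = 10^((0.8 - 6.5 + 5)/5) = 0.7244

0.7244 pc


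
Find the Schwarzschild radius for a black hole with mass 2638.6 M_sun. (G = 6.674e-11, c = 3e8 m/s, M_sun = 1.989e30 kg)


M = 2638.6 * 1.989e30 kg = 5.2481754e+33 kg. rs = 2GM/c^2 = 2 * 6.674e-11 * 5.2481754e+33 / (3e8)^2 = 7.784e+06

7.784e+06 m


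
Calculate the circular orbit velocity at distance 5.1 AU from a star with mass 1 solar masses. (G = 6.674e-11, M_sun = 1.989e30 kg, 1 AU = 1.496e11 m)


v = sqrt(GM/r) = sqrt(6.674e-11 * 1.989e+30 / 7.630e+11) = 13190.4499

13190.4499 m/s


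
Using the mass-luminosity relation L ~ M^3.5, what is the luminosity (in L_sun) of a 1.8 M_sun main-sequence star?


L/L_sun = (M/M_sun)^3.5 = 1.8^3.5 = 7.8244

7.8244 L_sun


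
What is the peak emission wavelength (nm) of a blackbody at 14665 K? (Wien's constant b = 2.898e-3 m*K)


lam_max = b / T = 2.898e-3 / 14665 = 1.976e-07 m = 197.6134 nm

197.6134 nm


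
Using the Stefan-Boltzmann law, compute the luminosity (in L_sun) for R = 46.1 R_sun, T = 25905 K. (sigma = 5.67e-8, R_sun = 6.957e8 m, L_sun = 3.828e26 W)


R = 46.1 * 6.957e8 m = 3.207177e+10 m. L = 4*pi*R^2*sigma*T^4 = 4*pi*(3.207177e+10)^2 * 5.67e-8 * 25905^4 = 3.300450069e+32 W. L/L_sun = 3.300450069e+32 / 3.828e26 = 862186.5384

862186.5384 L_sun


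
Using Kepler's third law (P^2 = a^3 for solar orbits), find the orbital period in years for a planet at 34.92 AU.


P = a^(3/2) = 34.92^1.5 = 206.3533

206.3533 years


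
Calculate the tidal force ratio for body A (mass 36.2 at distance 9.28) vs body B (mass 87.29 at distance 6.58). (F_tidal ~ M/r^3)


Ratio = (M1/r1^3) / (M2/r2^3) = (36.2/9.28^3) / (87.29/6.58^3) = 0.1478

0.1478


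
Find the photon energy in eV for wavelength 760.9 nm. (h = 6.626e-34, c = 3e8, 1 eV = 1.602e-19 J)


E = hc/lambda = 6.626e-34 * 3e8 / 7.609e-07 = 2.612e-19 J = 1.6307 eV

1.6307 eV


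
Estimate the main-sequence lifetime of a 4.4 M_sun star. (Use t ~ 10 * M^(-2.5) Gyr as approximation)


t = 10 * M^(-2.5) = 10 * 4.4^(-2.5) = 0.2462

0.2462 Gyr


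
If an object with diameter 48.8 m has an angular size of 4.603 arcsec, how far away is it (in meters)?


D = size / theta_rad, theta_rad = 4.603 * pi/(180*3600) = 2.232e-05, D = 2.187e+06

2.187e+06 m


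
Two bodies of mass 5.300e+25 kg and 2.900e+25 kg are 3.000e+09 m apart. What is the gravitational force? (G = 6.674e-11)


F = G*m1*m2/r^2 = 6.674e-11 * 5.300e+25 * 2.900e+25 / (3.000e+09)^2 = 6.674e-11 * 1.537e+51 / 9.000e+18 = 1.140e+22

1.140e+22 N


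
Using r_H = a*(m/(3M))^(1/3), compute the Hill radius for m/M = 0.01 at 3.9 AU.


r_H = a * (m/3M)^(1/3) = 3.9 * (0.01/3)^(1/3) = 0.5826

0.5826 AU


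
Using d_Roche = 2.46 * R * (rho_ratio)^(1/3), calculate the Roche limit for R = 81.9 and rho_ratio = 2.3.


d_Roche = 2.46 * 81.9 * 2.3^(1/3) = 265.9469

265.9469


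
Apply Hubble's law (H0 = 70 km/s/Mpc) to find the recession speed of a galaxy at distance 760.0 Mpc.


v = H0 * d = 70 * 760.0 = 53200.0

53200.0 km/s


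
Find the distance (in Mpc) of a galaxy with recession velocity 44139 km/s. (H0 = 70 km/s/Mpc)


d = v / H0 = 44139 / 70 = 630.5571

630.5571 Mpc


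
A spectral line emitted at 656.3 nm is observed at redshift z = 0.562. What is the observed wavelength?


lam_obs = lam_emit * (1 + z) = 656.3 * (1 + 0.562) = 1025.1406

1025.1406 nm


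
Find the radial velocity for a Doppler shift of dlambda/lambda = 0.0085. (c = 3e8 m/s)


v = (dlambda/lambda) * c = 0.0085 * 3e8 = 2.550e+06

2.550e+06 m/s


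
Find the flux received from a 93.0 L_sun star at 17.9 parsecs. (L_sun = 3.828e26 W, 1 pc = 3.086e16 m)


F = L / (4*pi*d^2) = 3.560e+28 / (4*pi*(5.524e+17)^2) = 9.284e-09

9.284e-09 W/m^2


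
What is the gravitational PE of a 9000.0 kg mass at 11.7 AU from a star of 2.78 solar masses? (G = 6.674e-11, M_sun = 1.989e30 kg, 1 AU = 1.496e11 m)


M = 2.78 * 1.989e30 kg = 5.52942e+30 kg; r = 11.7 AU * 1.496e11 m/AU = 1.75032e+12 m. U = -GM*m/r = -(6.674e-11 * 5.52942e+30 * 9000.0) / 1.75032e+12 = -1.898e+12

-1.898e+12 J


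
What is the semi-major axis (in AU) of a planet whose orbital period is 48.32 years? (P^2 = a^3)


a = P^(2/3) = 48.32^(2/3) = 13.2663

13.2663 AU


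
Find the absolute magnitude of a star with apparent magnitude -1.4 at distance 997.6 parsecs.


M = m - 5*log10(d) + 5 = -1.4 - 5*log10(997.6) + 5 = -11.3948

-11.3948


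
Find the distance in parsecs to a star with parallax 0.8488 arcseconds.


d = 1/p = 1/0.8488 = 1.1781

1.1781 pc


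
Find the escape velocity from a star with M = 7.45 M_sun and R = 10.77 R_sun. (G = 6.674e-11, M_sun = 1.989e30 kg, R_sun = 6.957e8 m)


M = 7.45 * 1.989e30 kg = 1.481805e+31 kg; R = 10.77 * 6.957e8 m = 7.492689e+09 m. v_esc = sqrt(2GM/R) = sqrt(2 * 6.674e-11 * 1.481805e+31 / 7.492689e+09) = 513788.9664

513788.9664 m/s


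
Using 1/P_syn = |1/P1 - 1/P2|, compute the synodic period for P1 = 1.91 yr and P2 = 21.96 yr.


1/P_syn = |1/P1 - 1/P2| = |1/1.91 - 1/21.96| => P_syn = 2.092

2.092 years


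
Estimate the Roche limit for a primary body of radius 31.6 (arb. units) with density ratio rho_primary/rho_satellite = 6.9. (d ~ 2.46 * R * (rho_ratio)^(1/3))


d_Roche = 2.46 * 31.6 * 6.9^(1/3) = 147.9921

147.9921


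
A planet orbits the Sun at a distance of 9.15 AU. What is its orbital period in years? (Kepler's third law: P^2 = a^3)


P = a^(3/2) = 9.15^1.5 = 27.6778

27.6778 years


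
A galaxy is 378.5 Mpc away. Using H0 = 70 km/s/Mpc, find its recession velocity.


v = H0 * d = 70 * 378.5 = 26495.0

26495.0 km/s


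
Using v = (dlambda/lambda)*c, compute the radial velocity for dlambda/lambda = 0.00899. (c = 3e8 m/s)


v = (dlambda/lambda) * c = 0.00899 * 3e8 = 2.697e+06

2.697e+06 m/s


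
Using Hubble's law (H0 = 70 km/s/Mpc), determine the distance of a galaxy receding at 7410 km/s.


d = v / H0 = 7410 / 70 = 105.8571

105.8571 Mpc


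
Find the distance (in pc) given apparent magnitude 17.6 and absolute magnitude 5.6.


d = 10^((m - M + 5)/5) = 10^((17.6 - 5.6 + 5)/5) = 2511.8864

2511.8864 pc


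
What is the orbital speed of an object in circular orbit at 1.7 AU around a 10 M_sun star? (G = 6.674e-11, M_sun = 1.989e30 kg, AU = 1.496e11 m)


v = sqrt(GM/r) = sqrt(6.674e-11 * 1.989e+31 / 2.543e+11) = 72247.0694

72247.0694 m/s


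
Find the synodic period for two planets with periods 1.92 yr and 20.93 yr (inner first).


1/P_syn = |1/P1 - 1/P2| = |1/1.92 - 1/20.93| => P_syn = 2.1139

2.1139 years


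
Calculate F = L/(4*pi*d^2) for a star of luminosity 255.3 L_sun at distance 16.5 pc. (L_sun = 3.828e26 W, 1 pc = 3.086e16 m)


F = L / (4*pi*d^2) = 9.773e+28 / (4*pi*(5.092e+17)^2) = 3.000e-08

3.000e-08 W/m^2


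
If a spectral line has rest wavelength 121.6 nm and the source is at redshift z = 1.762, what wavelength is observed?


lam_obs = lam_emit * (1 + z) = 121.6 * (1 + 1.762) = 335.8592

335.8592 nm


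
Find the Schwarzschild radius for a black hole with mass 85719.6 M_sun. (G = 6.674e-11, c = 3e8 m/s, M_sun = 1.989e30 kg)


M = 85719.6 * 1.989e30 kg = 1.704962844e+35 kg. rs = 2GM/c^2 = 2 * 6.674e-11 * 1.704962844e+35 / (3e8)^2 = 2.529e+08

2.529e+08 m


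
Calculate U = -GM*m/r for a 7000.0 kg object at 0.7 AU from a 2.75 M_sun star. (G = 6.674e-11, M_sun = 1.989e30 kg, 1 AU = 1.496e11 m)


M = 2.75 * 1.989e30 kg = 5.46975e+30 kg; r = 0.7 AU * 1.496e11 m/AU = 1.0472e+11 m. U = -GM*m/r = -(6.674e-11 * 5.46975e+30 * 7000.0) / 1.0472e+11 = -2.440e+13

-2.440e+13 J


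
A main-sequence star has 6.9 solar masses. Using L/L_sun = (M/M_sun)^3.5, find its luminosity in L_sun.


L/L_sun = (M/M_sun)^3.5 = 6.9^3.5 = 862.9225

862.9225 L_sun


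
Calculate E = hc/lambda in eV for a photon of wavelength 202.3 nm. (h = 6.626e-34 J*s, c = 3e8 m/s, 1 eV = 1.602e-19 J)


E = hc/lambda = 6.626e-34 * 3e8 / 2.023e-07 = 9.826e-19 J = 6.1336 eV

6.1336 eV


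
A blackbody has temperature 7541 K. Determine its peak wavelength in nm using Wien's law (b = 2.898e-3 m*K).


lam_max = b / T = 2.898e-3 / 7541 = 3.843e-07 m = 384.2992 nm

384.2992 nm


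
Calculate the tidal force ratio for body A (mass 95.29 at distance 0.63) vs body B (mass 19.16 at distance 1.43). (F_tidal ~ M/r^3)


Ratio = (M1/r1^3) / (M2/r2^3) = (95.29/0.63^3) / (19.16/1.43^3) = 58.1619

58.1619


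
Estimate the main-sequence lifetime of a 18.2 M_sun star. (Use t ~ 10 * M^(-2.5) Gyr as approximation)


t = 10 * M^(-2.5) = 10 * 18.2^(-2.5) = 0.0071

0.0071 Gyr


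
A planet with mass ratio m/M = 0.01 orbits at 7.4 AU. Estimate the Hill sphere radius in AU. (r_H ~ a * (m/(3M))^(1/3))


r_H = a * (m/3M)^(1/3) = 7.4 * (0.01/3)^(1/3) = 1.1054

1.1054 AU


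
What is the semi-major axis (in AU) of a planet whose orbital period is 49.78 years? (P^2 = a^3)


a = P^(2/3) = 49.78^(2/3) = 13.5322

13.5322 AU


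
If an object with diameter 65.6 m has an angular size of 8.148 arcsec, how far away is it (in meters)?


D = size / theta_rad, theta_rad = 8.148 * pi/(180*3600) = 3.950e-05, D = 1.661e+06

1.661e+06 m


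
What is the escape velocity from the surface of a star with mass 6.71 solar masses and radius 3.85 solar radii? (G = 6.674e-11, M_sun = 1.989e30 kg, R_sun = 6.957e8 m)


M = 6.71 * 1.989e30 kg = 1.334619e+31 kg; R = 3.85 * 6.957e8 m = 2.678445e+09 m. v_esc = sqrt(2GM/R) = sqrt(2 * 6.674e-11 * 1.334619e+31 / 2.678445e+09) = 815540.2204

815540.2204 m/s


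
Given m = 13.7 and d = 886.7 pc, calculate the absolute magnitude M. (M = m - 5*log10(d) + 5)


M = m - 5*log10(d) + 5 = 13.7 - 5*log10(886.7) + 5 = 3.9611

3.9611


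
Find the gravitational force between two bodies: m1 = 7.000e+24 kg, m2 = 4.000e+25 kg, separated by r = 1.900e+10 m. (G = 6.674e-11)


F = G*m1*m2/r^2 = 6.674e-11 * 7.000e+24 * 4.000e+25 / (1.900e+10)^2 = 6.674e-11 * 2.800e+50 / 3.610e+20 = 5.177e+19

5.177e+19 N


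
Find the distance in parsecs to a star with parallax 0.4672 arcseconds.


d = 1/p = 1/0.4672 = 2.1404

2.1404 pc


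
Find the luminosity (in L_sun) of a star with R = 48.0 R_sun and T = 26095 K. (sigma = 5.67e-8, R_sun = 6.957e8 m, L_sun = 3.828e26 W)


R = 48.0 * 6.957e8 m = 3.33936e+10 m. L = 4*pi*R^2*sigma*T^4 = 4*pi*(3.33936e+10)^2 * 5.67e-8 * 26095^4 = 3.684245902e+32 W. L/L_sun = 3.684245902e+32 / 3.828e26 = 962446.6829

962446.6829 L_sun


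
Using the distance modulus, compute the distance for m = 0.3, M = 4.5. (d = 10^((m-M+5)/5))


d = 10^((m - M + 5)/5) = 10^((0.3 - 4.5 + 5)/5) = 1.4454

1.4454 pc


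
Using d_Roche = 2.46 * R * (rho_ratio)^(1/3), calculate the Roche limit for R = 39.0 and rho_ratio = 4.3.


d_Roche = 2.46 * 39.0 * 4.3^(1/3) = 156.0112

156.0112


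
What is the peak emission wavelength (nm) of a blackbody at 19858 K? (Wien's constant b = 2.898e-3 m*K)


lam_max = b / T = 2.898e-3 / 19858 = 1.459e-07 m = 145.9361 nm

145.9361 nm


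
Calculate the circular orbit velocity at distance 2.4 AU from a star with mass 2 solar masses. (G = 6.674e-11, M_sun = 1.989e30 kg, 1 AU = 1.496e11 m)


v = sqrt(GM/r) = sqrt(6.674e-11 * 3.978e+30 / 3.590e+11) = 27192.809

27192.809 m/s


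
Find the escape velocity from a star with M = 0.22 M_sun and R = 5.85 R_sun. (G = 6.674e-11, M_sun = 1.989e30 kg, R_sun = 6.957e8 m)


M = 0.22 * 1.989e30 kg = 4.3758e+29 kg; R = 5.85 * 6.957e8 m = 4.069845e+09 m. v_esc = sqrt(2GM/R) = sqrt(2 * 6.674e-11 * 4.3758e+29 / 4.069845e+09) = 119797.5389

119797.5389 m/s


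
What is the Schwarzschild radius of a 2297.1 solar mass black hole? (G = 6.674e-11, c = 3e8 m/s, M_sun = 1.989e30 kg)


M = 2297.1 * 1.989e30 kg = 4.5689319e+33 kg. rs = 2GM/c^2 = 2 * 6.674e-11 * 4.5689319e+33 / (3e8)^2 = 6.776e+06

6.776e+06 m


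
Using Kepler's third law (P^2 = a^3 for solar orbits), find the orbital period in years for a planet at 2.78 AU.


P = a^(3/2) = 2.78^1.5 = 4.6352

4.6352 years


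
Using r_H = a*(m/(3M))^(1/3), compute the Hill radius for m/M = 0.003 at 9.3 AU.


r_H = a * (m/3M)^(1/3) = 9.3 * (0.003/3)^(1/3) = 0.93

0.93 AU


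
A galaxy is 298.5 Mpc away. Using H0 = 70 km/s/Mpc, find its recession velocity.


v = H0 * d = 70 * 298.5 = 20895.0

20895.0 km/s


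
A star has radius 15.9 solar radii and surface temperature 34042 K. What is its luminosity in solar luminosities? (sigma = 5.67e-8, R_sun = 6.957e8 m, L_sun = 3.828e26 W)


R = 15.9 * 6.957e8 m = 1.106163e+10 m. L = 4*pi*R^2*sigma*T^4 = 4*pi*(1.106163e+10)^2 * 5.67e-8 * 34042^4 = 1.170823546e+32 W. L/L_sun = 1.170823546e+32 / 3.828e26 = 305857.7706

305857.7706 L_sun


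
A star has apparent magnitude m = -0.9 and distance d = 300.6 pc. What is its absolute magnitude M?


M = m - 5*log10(d) + 5 = -0.9 - 5*log10(300.6) + 5 = -8.2899

-8.2899


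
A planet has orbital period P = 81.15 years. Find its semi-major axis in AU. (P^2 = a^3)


a = P^(2/3) = 81.15^(2/3) = 18.7439

18.7439 AU


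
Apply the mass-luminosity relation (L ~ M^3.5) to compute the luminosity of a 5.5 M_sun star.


L/L_sun = (M/M_sun)^3.5 = 5.5^3.5 = 390.184

390.184 L_sun


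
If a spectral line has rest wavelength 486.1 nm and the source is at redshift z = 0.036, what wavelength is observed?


lam_obs = lam_emit * (1 + z) = 486.1 * (1 + 0.036) = 503.5996

503.5996 nm


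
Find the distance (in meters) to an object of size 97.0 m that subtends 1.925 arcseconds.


D = size / theta_rad, theta_rad = 1.925 * pi/(180*3600) = 9.333e-06, D = 1.039e+07

1.039e+07 m


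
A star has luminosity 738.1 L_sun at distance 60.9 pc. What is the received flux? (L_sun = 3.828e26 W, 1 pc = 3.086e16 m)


F = L / (4*pi*d^2) = 2.825e+29 / (4*pi*(1.879e+18)^2) = 6.366e-09

6.366e-09 W/m^2


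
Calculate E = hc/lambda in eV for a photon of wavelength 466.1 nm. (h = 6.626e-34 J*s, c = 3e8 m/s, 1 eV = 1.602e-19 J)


E = hc/lambda = 6.626e-34 * 3e8 / 4.661e-07 = 4.265e-19 J = 2.6621 eV

2.6621 eV


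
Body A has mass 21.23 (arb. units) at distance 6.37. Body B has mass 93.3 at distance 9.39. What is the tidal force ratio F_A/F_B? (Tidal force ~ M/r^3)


Ratio = (M1/r1^3) / (M2/r2^3) = (21.23/6.37^3) / (93.3/9.39^3) = 0.7289

0.7289


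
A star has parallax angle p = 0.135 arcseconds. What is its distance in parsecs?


d = 1/p = 1/0.135 = 7.4074

7.4074 pc


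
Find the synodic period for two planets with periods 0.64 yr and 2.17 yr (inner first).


1/P_syn = |1/P1 - 1/P2| = |1/0.64 - 1/2.17| => P_syn = 0.9077

0.9077 years


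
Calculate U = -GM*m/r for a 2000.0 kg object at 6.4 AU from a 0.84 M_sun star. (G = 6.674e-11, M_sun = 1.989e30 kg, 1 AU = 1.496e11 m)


M = 0.84 * 1.989e30 kg = 1.67076e+30 kg; r = 6.4 AU * 1.496e11 m/AU = 9.5744e+11 m. U = -GM*m/r = -(6.674e-11 * 1.67076e+30 * 2000.0) / 9.5744e+11 = -2.329e+11

-2.329e+11 J


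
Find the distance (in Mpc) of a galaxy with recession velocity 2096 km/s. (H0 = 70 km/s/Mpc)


d = v / H0 = 2096 / 70 = 29.9429

29.9429 Mpc


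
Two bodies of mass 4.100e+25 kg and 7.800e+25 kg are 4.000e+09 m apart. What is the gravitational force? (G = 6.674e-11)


F = G*m1*m2/r^2 = 6.674e-11 * 4.100e+25 * 7.800e+25 / (4.000e+09)^2 = 6.674e-11 * 3.198e+51 / 1.600e+19 = 1.334e+22

1.334e+22 N


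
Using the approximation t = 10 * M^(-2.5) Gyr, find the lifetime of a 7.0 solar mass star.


t = 10 * M^(-2.5) = 10 * 7.0^(-2.5) = 0.0771

0.0771 Gyr


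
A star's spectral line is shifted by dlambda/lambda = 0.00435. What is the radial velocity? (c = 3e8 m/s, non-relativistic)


v = (dlambda/lambda) * c = 0.00435 * 3e8 = 1.305e+06

1.305e+06 m/s


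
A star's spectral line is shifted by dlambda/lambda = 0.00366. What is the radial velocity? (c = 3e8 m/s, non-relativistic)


v = (dlambda/lambda) * c = 0.00366 * 3e8 = 1.098e+06

1.098e+06 m/s


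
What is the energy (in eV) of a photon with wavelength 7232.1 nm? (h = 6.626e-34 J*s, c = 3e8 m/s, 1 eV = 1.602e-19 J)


E = hc/lambda = 6.626e-34 * 3e8 / 7.232e-06 = 2.749e-20 J = 0.1716 eV

0.1716 eV


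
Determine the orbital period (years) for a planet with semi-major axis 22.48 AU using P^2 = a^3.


P = a^(3/2) = 22.48^1.5 = 106.5846

106.5846 years


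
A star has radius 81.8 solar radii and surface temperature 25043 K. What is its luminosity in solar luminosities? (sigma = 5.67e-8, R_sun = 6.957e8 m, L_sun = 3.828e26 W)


R = 81.8 * 6.957e8 m = 5.690826e+10 m. L = 4*pi*R^2*sigma*T^4 = 4*pi*(5.690826e+10)^2 * 5.67e-8 * 25043^4 = 9.075884304e+32 W. L/L_sun = 9.075884304e+32 / 3.828e26 = 2.371e+06

2.371e+06 L_sun


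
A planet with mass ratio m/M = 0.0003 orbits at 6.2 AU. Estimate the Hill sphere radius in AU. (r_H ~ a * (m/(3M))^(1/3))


r_H = a * (m/3M)^(1/3) = 6.2 * (0.0003/3)^(1/3) = 0.2878

0.2878 AU


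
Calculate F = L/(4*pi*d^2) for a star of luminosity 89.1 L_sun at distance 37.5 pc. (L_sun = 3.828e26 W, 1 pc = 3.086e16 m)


F = L / (4*pi*d^2) = 3.411e+28 / (4*pi*(1.157e+18)^2) = 2.027e-09

2.027e-09 W/m^2


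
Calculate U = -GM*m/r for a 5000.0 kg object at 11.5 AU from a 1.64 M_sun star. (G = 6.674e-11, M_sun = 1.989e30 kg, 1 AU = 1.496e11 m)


M = 1.64 * 1.989e30 kg = 3.26196e+30 kg; r = 11.5 AU * 1.496e11 m/AU = 1.7204e+12 m. U = -GM*m/r = -(6.674e-11 * 3.26196e+30 * 5000.0) / 1.7204e+12 = -6.327e+11

-6.327e+11 J


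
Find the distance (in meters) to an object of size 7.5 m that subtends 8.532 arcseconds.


D = size / theta_rad, theta_rad = 8.532 * pi/(180*3600) = 4.136e-05, D = 181315.758

181315.758 m


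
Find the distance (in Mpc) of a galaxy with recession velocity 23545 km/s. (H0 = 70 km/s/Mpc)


d = v / H0 = 23545 / 70 = 336.3571

336.3571 Mpc


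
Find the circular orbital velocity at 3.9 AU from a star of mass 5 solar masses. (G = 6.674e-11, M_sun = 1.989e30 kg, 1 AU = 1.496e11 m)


v = sqrt(GM/r) = sqrt(6.674e-11 * 9.945e+30 / 5.834e+11) = 33728.5285

33728.5285 m/s


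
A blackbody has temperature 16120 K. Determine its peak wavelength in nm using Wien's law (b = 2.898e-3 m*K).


lam_max = b / T = 2.898e-3 / 16120 = 1.798e-07 m = 179.7767 nm

179.7767 nm


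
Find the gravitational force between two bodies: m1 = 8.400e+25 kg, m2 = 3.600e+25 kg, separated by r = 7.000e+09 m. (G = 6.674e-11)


F = G*m1*m2/r^2 = 6.674e-11 * 8.400e+25 * 3.600e+25 / (7.000e+09)^2 = 6.674e-11 * 3.024e+51 / 4.900e+19 = 4.119e+21

4.119e+21 N


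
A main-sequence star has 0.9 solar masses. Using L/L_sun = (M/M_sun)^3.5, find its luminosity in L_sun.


L/L_sun = (M/M_sun)^3.5 = 0.9^3.5 = 0.6916

0.6916 L_sun


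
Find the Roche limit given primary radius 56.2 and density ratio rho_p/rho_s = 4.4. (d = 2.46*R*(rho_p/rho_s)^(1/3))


d_Roche = 2.46 * 56.2 * 4.4^(1/3) = 226.5456

226.5456


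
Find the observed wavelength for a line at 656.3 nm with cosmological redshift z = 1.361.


lam_obs = lam_emit * (1 + z) = 656.3 * (1 + 1.361) = 1549.5243

1549.5243 nm


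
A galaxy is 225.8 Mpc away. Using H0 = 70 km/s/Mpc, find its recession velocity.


v = H0 * d = 70 * 225.8 = 15806.0

15806.0 km/s


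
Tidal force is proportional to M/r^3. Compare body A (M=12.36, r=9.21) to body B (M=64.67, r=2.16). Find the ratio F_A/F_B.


Ratio = (M1/r1^3) / (M2/r2^3) = (12.36/9.21^3) / (64.67/2.16^3) = 0.0025

0.0025


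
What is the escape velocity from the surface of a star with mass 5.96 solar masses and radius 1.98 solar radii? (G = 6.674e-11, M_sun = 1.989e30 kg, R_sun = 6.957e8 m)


M = 5.96 * 1.989e30 kg = 1.185444e+31 kg; R = 1.98 * 6.957e8 m = 1.377486e+09 m. v_esc = sqrt(2GM/R) = sqrt(2 * 6.674e-11 * 1.185444e+31 / 1.377486e+09) = 1.072e+06

1.072e+06 m/s


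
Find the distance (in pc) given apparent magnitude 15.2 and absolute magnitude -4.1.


d = 10^((m - M + 5)/5) = 10^((15.2 - -4.1 + 5)/5) = 72443.596

72443.596 pc


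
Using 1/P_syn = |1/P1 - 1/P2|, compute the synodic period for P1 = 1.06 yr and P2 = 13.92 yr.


1/P_syn = |1/P1 - 1/P2| = |1/1.06 - 1/13.92| => P_syn = 1.1474

1.1474 years


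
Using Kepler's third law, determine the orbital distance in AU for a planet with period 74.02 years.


a = P^(2/3) = 74.02^(2/3) = 17.6292

17.6292 AU


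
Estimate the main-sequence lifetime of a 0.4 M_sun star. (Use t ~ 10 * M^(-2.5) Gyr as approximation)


t = 10 * M^(-2.5) = 10 * 0.4^(-2.5) = 98.8212

98.8212 Gyr


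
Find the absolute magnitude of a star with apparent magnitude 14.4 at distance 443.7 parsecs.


M = m - 5*log10(d) + 5 = 14.4 - 5*log10(443.7) + 5 = 6.1646

6.1646


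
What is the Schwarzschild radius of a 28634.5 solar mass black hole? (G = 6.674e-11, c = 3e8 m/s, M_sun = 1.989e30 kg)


M = 28634.5 * 1.989e30 kg = 5.69540205e+34 kg. rs = 2GM/c^2 = 2 * 6.674e-11 * 5.69540205e+34 / (3e8)^2 = 8.447e+07

8.447e+07 m


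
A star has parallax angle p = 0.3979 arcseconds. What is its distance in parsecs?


d = 1/p = 1/0.3979 = 2.5132

2.5132 pc


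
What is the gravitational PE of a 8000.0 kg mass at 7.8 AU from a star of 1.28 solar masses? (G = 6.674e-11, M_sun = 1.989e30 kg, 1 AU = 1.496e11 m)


M = 1.28 * 1.989e30 kg = 2.54592e+30 kg; r = 7.8 AU * 1.496e11 m/AU = 1.16688e+12 m. U = -GM*m/r = -(6.674e-11 * 2.54592e+30 * 8000.0) / 1.16688e+12 = -1.165e+12

-1.165e+12 J


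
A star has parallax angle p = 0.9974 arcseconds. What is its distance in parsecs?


d = 1/p = 1/0.9974 = 1.0026

1.0026 pc


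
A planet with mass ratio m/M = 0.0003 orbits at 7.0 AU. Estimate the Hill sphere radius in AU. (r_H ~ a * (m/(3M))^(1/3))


r_H = a * (m/3M)^(1/3) = 7.0 * (0.0003/3)^(1/3) = 0.3249

0.3249 AU


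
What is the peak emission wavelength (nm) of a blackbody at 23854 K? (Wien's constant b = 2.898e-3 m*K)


lam_max = b / T = 2.898e-3 / 23854 = 1.215e-07 m = 121.4891 nm

121.4891 nm


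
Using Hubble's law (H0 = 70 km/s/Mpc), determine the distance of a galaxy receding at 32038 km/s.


d = v / H0 = 32038 / 70 = 457.6857

457.6857 Mpc


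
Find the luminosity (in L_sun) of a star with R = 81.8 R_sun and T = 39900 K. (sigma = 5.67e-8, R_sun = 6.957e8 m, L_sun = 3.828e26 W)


R = 81.8 * 6.957e8 m = 5.690826e+10 m. L = 4*pi*R^2*sigma*T^4 = 4*pi*(5.690826e+10)^2 * 5.67e-8 * 39900^4 = 5.848373758e+33 W. L/L_sun = 5.848373758e+33 / 3.828e26 = 1.528e+07

1.528e+07 L_sun


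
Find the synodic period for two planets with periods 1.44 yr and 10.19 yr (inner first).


1/P_syn = |1/P1 - 1/P2| = |1/1.44 - 1/10.19| => P_syn = 1.677

1.677 years


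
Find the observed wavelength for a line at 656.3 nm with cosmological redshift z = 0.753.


lam_obs = lam_emit * (1 + z) = 656.3 * (1 + 0.753) = 1150.4939

1150.4939 nm


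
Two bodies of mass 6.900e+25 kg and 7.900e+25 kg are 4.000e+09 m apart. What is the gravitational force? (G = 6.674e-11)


F = G*m1*m2/r^2 = 6.674e-11 * 6.900e+25 * 7.900e+25 / (4.000e+09)^2 = 6.674e-11 * 5.451e+51 / 1.600e+19 = 2.274e+22

2.274e+22 N


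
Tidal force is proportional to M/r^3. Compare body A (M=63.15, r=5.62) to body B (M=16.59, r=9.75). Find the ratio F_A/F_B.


Ratio = (M1/r1^3) / (M2/r2^3) = (63.15/5.62^3) / (16.59/9.75^3) = 19.8761

19.8761


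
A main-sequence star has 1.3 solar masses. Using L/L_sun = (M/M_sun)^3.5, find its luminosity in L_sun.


L/L_sun = (M/M_sun)^3.5 = 1.3^3.5 = 2.505

2.505 L_sun


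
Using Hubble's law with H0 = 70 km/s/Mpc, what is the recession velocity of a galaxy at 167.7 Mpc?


v = H0 * d = 70 * 167.7 = 11739.0

11739.0 km/s


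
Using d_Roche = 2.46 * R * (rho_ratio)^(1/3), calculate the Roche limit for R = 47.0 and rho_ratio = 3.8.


d_Roche = 2.46 * 47.0 * 3.8^(1/3) = 180.4239

180.4239


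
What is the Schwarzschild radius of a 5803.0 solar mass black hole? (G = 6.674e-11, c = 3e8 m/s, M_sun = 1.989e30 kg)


M = 5803.0 * 1.989e30 kg = 1.1542167e+34 kg. rs = 2GM/c^2 = 2 * 6.674e-11 * 1.1542167e+34 / (3e8)^2 = 1.712e+07

1.712e+07 m
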